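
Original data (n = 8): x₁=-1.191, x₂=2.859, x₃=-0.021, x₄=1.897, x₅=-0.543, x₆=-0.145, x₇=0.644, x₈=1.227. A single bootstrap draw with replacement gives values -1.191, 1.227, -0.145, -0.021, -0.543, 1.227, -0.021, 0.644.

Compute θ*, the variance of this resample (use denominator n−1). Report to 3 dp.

θ* = 0.713

Mean = 0.1471; sum of squared deviations = 4.9879
s² = 4.9879 / 7 = 0.7126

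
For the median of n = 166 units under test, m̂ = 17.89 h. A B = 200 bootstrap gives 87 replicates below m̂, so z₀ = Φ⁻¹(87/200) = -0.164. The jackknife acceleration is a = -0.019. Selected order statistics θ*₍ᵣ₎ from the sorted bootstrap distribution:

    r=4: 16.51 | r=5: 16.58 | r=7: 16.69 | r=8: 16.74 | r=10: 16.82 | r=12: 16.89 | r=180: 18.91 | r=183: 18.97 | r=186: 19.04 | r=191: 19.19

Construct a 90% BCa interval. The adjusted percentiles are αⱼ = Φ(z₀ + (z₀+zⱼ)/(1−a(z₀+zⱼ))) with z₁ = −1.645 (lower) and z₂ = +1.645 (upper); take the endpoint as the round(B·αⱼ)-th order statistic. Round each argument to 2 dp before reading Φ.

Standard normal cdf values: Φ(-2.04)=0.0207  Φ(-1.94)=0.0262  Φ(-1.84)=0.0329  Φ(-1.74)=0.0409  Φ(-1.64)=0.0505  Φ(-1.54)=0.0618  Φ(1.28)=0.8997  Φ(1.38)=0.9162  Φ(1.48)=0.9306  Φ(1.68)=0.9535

Lower: z₀ + z₁ = -0.164 + (-1.645) = -1.809; 1 − a(z₀+z₁) = 1 − (-0.019)(-1.809) = 0.9656; argument = -0.164 + (-1.809)/0.9656 = -2.0374 → -2.04.
α₁ = Φ(-2.04) = 0.0207; rank = round(200 × 0.0207) = 4; θ*₍4₎ = 16.51.
Upper: z₀ + z₂ = 1.481; 1 − a(z₀+z₂) = 1.0281; argument = 1.2765 → 1.28; α₂ = 0.8997; rank = 180; θ*₍180₎ = 18.91.

(16.51, 18.91)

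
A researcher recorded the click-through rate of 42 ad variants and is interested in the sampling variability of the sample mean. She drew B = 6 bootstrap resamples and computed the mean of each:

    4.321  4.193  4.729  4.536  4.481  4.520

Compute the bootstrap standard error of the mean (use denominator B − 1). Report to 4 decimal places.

Bootstrap SE is the standard deviation of the 6 replicate means.
Mean of replicates: (4.321 + 4.193 + 4.729 + 4.536 + 4.481 + 4.520) / 6 = 26.780000 / 6 = 4.463333
Sum of squared deviations: (−0.142333)² + (−0.270333)² + (+0.265667)² + (+0.072667)² + (+0.017667)² + (+0.056667)² = 0.172721
Variance = 0.172721 / 5 = 0.034544
SE* = √0.034544

SE* = 0.1859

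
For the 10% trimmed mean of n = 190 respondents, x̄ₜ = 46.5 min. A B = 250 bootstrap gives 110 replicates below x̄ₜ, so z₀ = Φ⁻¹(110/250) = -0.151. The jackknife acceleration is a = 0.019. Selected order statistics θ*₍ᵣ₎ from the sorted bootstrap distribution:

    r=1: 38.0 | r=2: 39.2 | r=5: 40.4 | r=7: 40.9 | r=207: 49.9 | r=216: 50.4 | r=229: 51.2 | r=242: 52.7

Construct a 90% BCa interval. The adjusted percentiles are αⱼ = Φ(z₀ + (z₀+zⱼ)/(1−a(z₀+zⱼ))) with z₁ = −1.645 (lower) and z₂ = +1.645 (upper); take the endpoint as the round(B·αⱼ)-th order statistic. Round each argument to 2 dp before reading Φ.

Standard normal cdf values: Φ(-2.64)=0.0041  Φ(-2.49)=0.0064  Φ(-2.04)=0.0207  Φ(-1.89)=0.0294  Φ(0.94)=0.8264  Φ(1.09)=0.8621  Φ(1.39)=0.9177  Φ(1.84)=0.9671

Lower: z₀ + z₁ = -0.151 + (-1.645) = -1.796; 1 − a(z₀+z₁) = 1 − (0.019)(-1.796) = 1.0341; argument = -0.151 + (-1.796)/1.0341 = -1.8877 → -1.89.
α₁ = Φ(-1.89) = 0.0294; rank = round(250 × 0.0294) = 7; θ*₍7₎ = 40.9.
Upper: z₀ + z₂ = 1.494; 1 − a(z₀+z₂) = 0.9716; argument = 1.3866 → 1.39; α₂ = 0.9177; rank = 229; θ*₍229₎ = 51.2.

(40.9, 51.2)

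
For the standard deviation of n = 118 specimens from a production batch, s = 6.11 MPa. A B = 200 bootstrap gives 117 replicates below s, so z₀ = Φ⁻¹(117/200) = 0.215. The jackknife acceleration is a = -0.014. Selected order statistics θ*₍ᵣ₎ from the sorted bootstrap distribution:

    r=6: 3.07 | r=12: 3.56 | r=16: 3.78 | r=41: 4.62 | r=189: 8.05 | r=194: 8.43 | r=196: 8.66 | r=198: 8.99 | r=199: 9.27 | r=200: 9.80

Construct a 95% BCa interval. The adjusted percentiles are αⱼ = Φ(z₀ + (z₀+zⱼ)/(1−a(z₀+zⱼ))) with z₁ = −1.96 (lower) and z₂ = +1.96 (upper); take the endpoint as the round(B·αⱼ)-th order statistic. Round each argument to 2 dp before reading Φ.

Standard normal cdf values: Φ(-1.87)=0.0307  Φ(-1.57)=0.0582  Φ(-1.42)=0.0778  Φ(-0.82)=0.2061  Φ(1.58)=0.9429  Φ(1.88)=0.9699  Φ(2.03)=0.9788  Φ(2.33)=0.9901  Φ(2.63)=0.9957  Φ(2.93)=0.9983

Lower: z₀ + z₁ = 0.215 + (-1.960) = -1.745; 1 − a(z₀+z₁) = 1 − (-0.014)(-1.745) = 0.9756; argument = 0.215 + (-1.745)/0.9756 = -1.5737 → -1.57.
α₁ = Φ(-1.57) = 0.0582; rank = round(200 × 0.0582) = 12; θ*₍12₎ = 3.56.
Upper: z₀ + z₂ = 2.175; 1 − a(z₀+z₂) = 1.0305; argument = 2.3257 → 2.33; α₂ = 0.9901; rank = 198; θ*₍198₎ = 8.99.

(3.56, 8.99)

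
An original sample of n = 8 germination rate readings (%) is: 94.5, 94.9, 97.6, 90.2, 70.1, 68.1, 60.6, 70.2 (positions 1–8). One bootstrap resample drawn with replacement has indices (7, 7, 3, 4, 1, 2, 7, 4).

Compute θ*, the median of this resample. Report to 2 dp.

θ* = 90.20

Resample values: 60.6, 60.6, 97.6, 90.2, 94.5, 94.9, 60.6, 90.2.
Sorted: 60.6, 60.6, 60.6, 90.2, 90.2, 94.5, 94.9, 97.6
Median = average of the two middle values = 90.20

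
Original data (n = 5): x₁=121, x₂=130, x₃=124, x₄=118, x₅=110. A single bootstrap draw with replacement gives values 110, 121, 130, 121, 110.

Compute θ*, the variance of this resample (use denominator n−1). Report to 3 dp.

θ* = 72.300

Mean = 118.4000; sum of squared deviations = 289.2000
s² = 289.2000 / 4 = 72.3000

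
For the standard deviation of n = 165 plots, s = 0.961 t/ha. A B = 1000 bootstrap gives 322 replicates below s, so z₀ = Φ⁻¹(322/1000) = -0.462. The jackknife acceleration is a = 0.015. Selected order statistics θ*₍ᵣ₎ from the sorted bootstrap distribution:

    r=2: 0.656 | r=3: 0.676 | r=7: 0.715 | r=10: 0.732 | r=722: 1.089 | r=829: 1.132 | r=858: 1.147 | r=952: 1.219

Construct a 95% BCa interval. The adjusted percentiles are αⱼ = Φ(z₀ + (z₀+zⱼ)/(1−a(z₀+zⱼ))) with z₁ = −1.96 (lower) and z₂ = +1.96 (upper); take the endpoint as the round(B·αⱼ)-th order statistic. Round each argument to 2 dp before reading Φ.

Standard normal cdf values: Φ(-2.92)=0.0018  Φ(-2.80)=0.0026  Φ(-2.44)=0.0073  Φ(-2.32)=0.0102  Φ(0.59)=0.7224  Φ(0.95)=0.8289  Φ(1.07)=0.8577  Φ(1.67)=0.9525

(0.676, 1.147)

Lower: z₀ + z₁ = -0.462 + (-1.960) = -2.422; 1 − a(z₀+z₁) = 1 − (0.015)(-2.422) = 1.0363; argument = -0.462 + (-2.422)/1.0363 = -2.7991 → -2.80.
α₁ = Φ(-2.80) = 0.0026; rank = round(1000 × 0.0026) = 3; θ*₍3₎ = 0.676.
Upper: z₀ + z₂ = 1.498; 1 − a(z₀+z₂) = 0.9775; argument = 1.0704 → 1.07; α₂ = 0.8577; rank = 858; θ*₍858₎ = 1.147.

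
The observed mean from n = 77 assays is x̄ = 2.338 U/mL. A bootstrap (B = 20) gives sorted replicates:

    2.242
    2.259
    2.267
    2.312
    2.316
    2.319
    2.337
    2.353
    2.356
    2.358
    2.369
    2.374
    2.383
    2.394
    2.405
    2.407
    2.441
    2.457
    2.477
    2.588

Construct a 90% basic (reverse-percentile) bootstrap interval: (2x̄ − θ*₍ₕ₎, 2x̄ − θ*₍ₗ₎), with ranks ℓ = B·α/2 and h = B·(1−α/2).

(2.199, 2.434)

Percentile endpoints at ranks 1 and 19: θ*₍1₎ = 2.242, θ*₍19₎ = 2.477.
Basic interval reflects these around x̄:
  lower = 2 × 2.338 − 2.477 = 2.199
  upper = 2 × 2.338 − 2.242 = 2.434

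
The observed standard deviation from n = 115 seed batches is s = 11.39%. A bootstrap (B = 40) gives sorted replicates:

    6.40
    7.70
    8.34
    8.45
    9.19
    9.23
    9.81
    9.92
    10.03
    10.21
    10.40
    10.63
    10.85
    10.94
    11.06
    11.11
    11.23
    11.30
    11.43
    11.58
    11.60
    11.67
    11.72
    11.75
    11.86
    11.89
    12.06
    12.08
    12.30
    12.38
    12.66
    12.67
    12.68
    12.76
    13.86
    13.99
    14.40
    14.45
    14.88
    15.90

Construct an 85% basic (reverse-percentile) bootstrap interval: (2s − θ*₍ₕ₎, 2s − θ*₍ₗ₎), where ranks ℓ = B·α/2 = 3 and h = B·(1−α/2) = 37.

(8.38, 14.44)

Percentile endpoints at ranks 3 and 37: θ*₍3₎ = 8.34, θ*₍37₎ = 14.40.
Basic interval reflects these around s:
  lower = 2 × 11.39 − 14.40 = 8.38
  upper = 2 × 11.39 − 8.34 = 14.44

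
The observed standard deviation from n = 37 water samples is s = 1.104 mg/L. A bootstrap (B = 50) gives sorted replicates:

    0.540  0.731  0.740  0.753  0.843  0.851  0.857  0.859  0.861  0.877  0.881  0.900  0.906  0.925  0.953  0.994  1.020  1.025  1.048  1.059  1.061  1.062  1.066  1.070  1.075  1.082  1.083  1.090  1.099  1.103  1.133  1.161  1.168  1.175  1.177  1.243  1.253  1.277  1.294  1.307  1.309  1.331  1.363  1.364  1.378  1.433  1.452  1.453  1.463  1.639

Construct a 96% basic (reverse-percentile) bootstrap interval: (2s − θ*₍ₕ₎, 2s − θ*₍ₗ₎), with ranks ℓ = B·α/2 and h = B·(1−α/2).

(0.745, 1.668)

Percentile endpoints at ranks 1 and 49: θ*₍1₎ = 0.540, θ*₍49₎ = 1.463.
Basic interval reflects these around s:
  lower = 2 × 1.104 − 1.463 = 0.745
  upper = 2 × 1.104 − 0.540 = 1.668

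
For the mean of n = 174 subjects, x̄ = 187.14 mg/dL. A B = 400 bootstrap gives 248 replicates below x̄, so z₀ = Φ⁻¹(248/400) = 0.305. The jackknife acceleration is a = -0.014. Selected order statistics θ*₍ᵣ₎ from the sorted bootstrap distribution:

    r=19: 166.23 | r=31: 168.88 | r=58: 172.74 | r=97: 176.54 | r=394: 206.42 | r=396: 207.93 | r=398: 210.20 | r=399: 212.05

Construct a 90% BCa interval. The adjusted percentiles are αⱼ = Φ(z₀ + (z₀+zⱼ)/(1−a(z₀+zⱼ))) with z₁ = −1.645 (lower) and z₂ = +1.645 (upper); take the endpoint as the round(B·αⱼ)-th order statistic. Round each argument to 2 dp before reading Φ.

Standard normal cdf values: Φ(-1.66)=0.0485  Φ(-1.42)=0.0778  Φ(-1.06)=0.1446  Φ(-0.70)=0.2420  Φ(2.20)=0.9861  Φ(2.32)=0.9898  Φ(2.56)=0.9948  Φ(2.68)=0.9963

Lower: z₀ + z₁ = 0.305 + (-1.645) = -1.340; 1 − a(z₀+z₁) = 1 − (-0.014)(-1.340) = 0.9812; argument = 0.305 + (-1.340)/0.9812 = -1.0606 → -1.06.
α₁ = Φ(-1.06) = 0.1446; rank = round(400 × 0.1446) = 58; θ*₍58₎ = 172.74.
Upper: z₀ + z₂ = 1.950; 1 − a(z₀+z₂) = 1.0273; argument = 2.2032 → 2.20; α₂ = 0.9861; rank = 394; θ*₍394₎ = 206.42.

(172.74, 206.42)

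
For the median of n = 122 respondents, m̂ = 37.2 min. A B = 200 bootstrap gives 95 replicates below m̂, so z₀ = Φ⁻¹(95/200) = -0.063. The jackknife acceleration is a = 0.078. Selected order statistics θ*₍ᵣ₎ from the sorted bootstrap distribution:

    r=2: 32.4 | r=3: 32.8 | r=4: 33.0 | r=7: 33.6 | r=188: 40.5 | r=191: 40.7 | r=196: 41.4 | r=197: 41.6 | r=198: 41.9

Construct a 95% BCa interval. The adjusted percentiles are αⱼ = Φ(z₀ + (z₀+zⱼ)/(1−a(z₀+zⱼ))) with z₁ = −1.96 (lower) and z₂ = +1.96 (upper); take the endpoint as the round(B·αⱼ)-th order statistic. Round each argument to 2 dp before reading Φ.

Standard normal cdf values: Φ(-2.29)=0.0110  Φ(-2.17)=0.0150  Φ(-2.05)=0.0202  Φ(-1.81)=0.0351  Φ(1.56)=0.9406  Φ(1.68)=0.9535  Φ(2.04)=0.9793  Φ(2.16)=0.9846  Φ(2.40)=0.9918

Lower: z₀ + z₁ = -0.063 + (-1.960) = -2.023; 1 − a(z₀+z₁) = 1 − (0.078)(-2.023) = 1.1578; argument = -0.063 + (-2.023)/1.1578 = -1.8103 → -1.81.
α₁ = Φ(-1.81) = 0.0351; rank = round(200 × 0.0351) = 7; θ*₍7₎ = 33.6.
Upper: z₀ + z₂ = 1.897; 1 − a(z₀+z₂) = 0.8520; argument = 2.1634 → 2.16; α₂ = 0.9846; rank = 197; θ*₍197₎ = 41.6.

(33.6, 41.6)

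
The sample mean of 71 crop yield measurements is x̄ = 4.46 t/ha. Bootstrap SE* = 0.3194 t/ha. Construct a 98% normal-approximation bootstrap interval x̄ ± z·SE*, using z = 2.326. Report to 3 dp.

(3.717, 5.203)

Margin = 2.326 × 0.3194 = 0.7429
Interval: 4.46 ± 0.7429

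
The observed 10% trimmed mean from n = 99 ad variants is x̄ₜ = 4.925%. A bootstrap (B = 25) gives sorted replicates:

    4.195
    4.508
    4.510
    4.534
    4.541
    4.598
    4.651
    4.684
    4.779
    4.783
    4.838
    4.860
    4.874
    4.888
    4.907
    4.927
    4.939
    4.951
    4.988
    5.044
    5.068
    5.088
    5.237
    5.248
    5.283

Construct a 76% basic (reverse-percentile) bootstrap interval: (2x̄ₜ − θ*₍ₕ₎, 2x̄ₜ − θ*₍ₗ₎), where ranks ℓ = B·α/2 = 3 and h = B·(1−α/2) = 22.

Percentile endpoints at ranks 3 and 22: θ*₍3₎ = 4.510, θ*₍22₎ = 5.088.
Basic interval reflects these around x̄ₜ:
  lower = 2 × 4.925 − 5.088 = 4.762
  upper = 2 × 4.925 − 4.510 = 5.340

(4.762, 5.340)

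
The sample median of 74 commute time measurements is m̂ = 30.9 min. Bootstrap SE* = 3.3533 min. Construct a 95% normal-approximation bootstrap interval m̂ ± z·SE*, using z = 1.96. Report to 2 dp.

(24.33, 37.47)

Margin = 1.96 × 3.3533 = 6.572
Interval: 30.9 ± 6.572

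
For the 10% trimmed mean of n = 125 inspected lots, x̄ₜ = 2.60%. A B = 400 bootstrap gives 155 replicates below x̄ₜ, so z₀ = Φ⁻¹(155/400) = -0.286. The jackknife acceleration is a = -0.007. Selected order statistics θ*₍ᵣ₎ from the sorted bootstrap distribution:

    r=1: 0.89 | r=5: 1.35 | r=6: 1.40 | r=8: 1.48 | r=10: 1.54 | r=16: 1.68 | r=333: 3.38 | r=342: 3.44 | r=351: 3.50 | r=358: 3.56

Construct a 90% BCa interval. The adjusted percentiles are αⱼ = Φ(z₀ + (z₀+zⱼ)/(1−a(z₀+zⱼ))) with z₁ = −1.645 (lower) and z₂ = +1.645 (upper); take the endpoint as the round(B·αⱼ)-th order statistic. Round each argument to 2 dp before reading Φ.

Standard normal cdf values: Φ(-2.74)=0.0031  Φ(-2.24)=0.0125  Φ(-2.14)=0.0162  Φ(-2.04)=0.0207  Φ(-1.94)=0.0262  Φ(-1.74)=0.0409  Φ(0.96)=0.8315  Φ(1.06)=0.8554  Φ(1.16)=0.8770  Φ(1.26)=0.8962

(1.35, 3.44)

Lower: z₀ + z₁ = -0.286 + (-1.645) = -1.931; 1 − a(z₀+z₁) = 1 − (-0.007)(-1.931) = 0.9865; argument = -0.286 + (-1.931)/0.9865 = -2.2435 → -2.24.
α₁ = Φ(-2.24) = 0.0125; rank = round(400 × 0.0125) = 5; θ*₍5₎ = 1.35.
Upper: z₀ + z₂ = 1.359; 1 − a(z₀+z₂) = 1.0095; argument = 1.0602 → 1.06; α₂ = 0.8554; rank = 342; θ*₍342₎ = 3.44.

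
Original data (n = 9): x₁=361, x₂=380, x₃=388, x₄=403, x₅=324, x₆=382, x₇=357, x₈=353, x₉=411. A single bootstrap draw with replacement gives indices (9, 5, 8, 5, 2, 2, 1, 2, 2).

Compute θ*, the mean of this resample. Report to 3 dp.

θ* = 365.889

Resample values: 411, 324, 353, 324, 380, 380, 361, 380, 380.
Mean = (411 + 324 + 353 + 324 + 380 + 380 + 361 + 380 + 380) / 9 = 3293.0 / 9 = 365.889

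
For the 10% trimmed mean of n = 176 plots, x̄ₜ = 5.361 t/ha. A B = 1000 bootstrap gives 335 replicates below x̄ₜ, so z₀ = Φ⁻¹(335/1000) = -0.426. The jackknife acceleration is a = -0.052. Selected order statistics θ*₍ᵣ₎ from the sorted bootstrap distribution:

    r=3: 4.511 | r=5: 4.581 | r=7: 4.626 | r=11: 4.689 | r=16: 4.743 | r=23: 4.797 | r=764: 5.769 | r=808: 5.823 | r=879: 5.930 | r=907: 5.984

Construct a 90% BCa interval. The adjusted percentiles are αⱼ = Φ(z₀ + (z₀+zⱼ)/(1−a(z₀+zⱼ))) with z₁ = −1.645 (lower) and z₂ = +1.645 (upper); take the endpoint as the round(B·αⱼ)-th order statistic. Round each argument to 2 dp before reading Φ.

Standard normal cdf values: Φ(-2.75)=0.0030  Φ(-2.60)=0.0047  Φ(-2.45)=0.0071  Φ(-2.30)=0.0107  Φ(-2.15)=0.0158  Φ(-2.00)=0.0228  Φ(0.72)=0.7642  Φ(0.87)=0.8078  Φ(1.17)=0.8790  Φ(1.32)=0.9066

(4.511, 5.769)

Lower: z₀ + z₁ = -0.426 + (-1.645) = -2.071; 1 − a(z₀+z₁) = 1 − (-0.052)(-2.071) = 0.8923; argument = -0.426 + (-2.071)/0.8923 = -2.7469 → -2.75.
α₁ = Φ(-2.75) = 0.0030; rank = round(1000 × 0.0030) = 3; θ*₍3₎ = 4.511.
Upper: z₀ + z₂ = 1.219; 1 − a(z₀+z₂) = 1.0634; argument = 0.7203 → 0.72; α₂ = 0.7642; rank = 764; θ*₍764₎ = 5.769.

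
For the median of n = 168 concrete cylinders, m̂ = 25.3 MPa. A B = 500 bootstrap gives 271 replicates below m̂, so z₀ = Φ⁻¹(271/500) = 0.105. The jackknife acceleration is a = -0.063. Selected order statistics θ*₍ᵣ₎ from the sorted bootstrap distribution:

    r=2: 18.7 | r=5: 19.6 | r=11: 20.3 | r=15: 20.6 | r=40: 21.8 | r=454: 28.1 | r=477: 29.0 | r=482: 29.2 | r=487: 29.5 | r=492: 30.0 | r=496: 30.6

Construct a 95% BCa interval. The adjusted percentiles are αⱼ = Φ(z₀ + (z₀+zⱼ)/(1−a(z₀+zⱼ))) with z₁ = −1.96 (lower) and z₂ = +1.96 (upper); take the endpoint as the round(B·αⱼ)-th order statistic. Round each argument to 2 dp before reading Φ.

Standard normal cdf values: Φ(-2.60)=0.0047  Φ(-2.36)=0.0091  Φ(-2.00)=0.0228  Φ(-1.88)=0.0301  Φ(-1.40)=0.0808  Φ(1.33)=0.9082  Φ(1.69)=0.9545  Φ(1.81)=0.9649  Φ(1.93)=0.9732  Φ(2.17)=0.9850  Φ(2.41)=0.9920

(20.3, 29.5)

Lower: z₀ + z₁ = 0.105 + (-1.960) = -1.855; 1 − a(z₀+z₁) = 1 − (-0.063)(-1.855) = 0.8831; argument = 0.105 + (-1.855)/0.8831 = -1.9955 → -2.00.
α₁ = Φ(-2.00) = 0.0228; rank = round(500 × 0.0228) = 11; θ*₍11₎ = 20.3.
Upper: z₀ + z₂ = 2.065; 1 − a(z₀+z₂) = 1.1301; argument = 1.9323 → 1.93; α₂ = 0.9732; rank = 487; θ*₍487₎ = 29.5.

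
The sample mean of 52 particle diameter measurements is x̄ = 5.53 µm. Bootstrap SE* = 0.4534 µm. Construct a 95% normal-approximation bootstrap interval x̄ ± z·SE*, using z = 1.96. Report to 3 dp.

(4.641, 6.419)

Margin = 1.96 × 0.4534 = 0.8887
Interval: 5.53 ± 0.8887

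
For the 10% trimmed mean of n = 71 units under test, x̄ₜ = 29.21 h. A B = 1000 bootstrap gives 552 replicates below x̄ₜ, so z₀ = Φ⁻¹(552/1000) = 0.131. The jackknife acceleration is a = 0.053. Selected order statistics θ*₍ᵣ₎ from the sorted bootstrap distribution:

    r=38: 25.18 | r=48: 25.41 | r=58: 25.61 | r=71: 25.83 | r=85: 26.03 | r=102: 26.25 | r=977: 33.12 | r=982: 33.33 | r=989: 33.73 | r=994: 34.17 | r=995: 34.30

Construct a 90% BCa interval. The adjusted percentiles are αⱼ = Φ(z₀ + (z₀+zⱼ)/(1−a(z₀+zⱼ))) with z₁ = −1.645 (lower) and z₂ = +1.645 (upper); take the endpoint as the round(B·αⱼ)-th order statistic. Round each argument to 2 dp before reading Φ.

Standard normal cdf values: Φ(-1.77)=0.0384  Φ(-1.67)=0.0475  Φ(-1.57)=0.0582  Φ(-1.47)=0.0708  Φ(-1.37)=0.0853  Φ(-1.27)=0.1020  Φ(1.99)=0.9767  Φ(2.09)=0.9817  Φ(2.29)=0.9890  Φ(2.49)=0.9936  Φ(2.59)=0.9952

(26.25, 33.33)

Lower: z₀ + z₁ = 0.131 + (-1.645) = -1.514; 1 − a(z₀+z₁) = 1 − (0.053)(-1.514) = 1.0802; argument = 0.131 + (-1.514)/1.0802 = -1.2705 → -1.27.
α₁ = Φ(-1.27) = 0.1020; rank = round(1000 × 0.1020) = 102; θ*₍102₎ = 26.25.
Upper: z₀ + z₂ = 1.776; 1 − a(z₀+z₂) = 0.9059; argument = 2.0915 → 2.09; α₂ = 0.9817; rank = 982; θ*₍982₎ = 33.33.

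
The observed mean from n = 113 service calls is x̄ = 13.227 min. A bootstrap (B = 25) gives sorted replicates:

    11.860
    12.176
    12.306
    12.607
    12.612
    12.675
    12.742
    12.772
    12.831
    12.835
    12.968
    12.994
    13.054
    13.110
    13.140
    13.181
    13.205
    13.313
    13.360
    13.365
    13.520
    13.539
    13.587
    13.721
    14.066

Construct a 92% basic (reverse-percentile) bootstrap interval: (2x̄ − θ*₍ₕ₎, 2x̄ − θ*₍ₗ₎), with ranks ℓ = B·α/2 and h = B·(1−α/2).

(12.733, 14.594)

Percentile endpoints at ranks 1 and 24: θ*₍1₎ = 11.860, θ*₍24₎ = 13.721.
Basic interval reflects these around x̄:
  lower = 2 × 13.227 − 13.721 = 12.733
  upper = 2 × 13.227 − 11.860 = 14.594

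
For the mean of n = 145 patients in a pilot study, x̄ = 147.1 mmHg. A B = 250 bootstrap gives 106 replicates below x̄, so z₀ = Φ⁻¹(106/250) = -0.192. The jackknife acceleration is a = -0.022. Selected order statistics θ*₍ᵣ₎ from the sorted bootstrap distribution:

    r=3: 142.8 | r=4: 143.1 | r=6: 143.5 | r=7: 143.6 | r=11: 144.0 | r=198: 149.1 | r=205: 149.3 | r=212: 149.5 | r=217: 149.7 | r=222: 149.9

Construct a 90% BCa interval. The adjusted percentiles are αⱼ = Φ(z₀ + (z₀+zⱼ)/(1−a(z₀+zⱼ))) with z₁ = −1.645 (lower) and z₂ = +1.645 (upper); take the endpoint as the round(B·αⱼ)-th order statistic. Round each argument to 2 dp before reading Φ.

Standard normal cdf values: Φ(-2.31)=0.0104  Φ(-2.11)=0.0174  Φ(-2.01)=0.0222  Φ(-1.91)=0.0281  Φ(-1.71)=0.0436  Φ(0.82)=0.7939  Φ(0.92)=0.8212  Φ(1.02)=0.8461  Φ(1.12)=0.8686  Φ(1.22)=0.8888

Lower: z₀ + z₁ = -0.192 + (-1.645) = -1.837; 1 − a(z₀+z₁) = 1 − (-0.022)(-1.837) = 0.9596; argument = -0.192 + (-1.837)/0.9596 = -2.1064 → -2.11.
α₁ = Φ(-2.11) = 0.0174; rank = round(250 × 0.0174) = 4; θ*₍4₎ = 143.1.
Upper: z₀ + z₂ = 1.453; 1 − a(z₀+z₂) = 1.0320; argument = 1.2160 → 1.22; α₂ = 0.8888; rank = 222; θ*₍222₎ = 149.9.

(143.1, 149.9)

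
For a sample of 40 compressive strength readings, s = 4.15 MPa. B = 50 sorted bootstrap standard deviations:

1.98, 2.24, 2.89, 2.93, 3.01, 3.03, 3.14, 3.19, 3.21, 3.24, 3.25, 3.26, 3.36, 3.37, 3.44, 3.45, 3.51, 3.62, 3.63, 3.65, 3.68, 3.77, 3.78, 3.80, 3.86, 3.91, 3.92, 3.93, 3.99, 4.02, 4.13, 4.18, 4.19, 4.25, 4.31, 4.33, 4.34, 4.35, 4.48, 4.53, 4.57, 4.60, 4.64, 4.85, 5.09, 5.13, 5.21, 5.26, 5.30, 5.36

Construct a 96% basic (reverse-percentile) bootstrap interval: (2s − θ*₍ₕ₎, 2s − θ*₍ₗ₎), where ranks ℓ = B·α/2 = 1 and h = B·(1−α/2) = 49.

(3.00, 6.32)

Percentile endpoints at ranks 1 and 49: θ*₍1₎ = 1.98, θ*₍49₎ = 5.30.
Basic interval reflects these around s:
  lower = 2 × 4.15 − 5.30 = 3.00
  upper = 2 × 4.15 − 1.98 = 6.32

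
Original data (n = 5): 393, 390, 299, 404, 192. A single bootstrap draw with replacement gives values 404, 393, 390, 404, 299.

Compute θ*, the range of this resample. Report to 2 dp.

Range = 404 − 299 = 105.00

θ* = 105.00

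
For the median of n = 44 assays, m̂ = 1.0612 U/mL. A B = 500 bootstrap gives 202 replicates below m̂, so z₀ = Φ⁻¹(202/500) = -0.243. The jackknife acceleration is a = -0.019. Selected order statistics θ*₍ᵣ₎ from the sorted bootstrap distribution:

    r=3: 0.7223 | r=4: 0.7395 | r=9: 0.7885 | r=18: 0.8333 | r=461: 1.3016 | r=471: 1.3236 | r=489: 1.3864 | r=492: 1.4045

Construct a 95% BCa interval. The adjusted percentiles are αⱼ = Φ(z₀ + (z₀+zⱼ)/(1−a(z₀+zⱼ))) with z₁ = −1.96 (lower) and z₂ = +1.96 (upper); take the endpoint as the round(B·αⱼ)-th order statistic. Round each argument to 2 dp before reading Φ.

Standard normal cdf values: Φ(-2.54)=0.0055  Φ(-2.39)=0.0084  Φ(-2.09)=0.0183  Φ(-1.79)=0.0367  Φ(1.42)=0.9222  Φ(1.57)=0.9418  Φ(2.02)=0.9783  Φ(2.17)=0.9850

(0.7223, 1.3016)

Lower: z₀ + z₁ = -0.243 + (-1.960) = -2.203; 1 − a(z₀+z₁) = 1 − (-0.019)(-2.203) = 0.9581; argument = -0.243 + (-2.203)/0.9581 = -2.5422 → -2.54.
α₁ = Φ(-2.54) = 0.0055; rank = round(500 × 0.0055) = 3; θ*₍3₎ = 0.7223.
Upper: z₀ + z₂ = 1.717; 1 − a(z₀+z₂) = 1.0326; argument = 1.4198 → 1.42; α₂ = 0.9222; rank = 461; θ*₍461₎ = 1.3016.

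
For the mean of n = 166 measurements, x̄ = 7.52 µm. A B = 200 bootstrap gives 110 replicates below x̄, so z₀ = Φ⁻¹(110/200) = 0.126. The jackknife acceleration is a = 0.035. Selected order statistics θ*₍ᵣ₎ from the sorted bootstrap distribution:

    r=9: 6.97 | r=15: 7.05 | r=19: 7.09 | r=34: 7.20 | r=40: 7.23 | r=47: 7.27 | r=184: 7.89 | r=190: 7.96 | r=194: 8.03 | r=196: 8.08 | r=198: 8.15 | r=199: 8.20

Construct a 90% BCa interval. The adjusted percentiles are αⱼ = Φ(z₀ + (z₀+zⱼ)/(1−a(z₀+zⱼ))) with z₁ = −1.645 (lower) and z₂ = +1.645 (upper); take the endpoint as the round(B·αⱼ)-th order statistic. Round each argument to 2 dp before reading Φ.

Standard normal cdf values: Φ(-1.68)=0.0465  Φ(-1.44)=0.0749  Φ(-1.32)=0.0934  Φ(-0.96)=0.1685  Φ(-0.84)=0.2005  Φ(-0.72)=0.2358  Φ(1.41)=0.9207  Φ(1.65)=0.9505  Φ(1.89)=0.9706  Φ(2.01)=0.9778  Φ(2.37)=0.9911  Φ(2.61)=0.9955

Lower: z₀ + z₁ = 0.126 + (-1.645) = -1.519; 1 − a(z₀+z₁) = 1 − (0.035)(-1.519) = 1.0532; argument = 0.126 + (-1.519)/1.0532 = -1.3163 → -1.32.
α₁ = Φ(-1.32) = 0.0934; rank = round(200 × 0.0934) = 19; θ*₍19₎ = 7.09.
Upper: z₀ + z₂ = 1.771; 1 − a(z₀+z₂) = 0.9380; argument = 2.0140 → 2.01; α₂ = 0.9778; rank = 196; θ*₍196₎ = 8.08.

(7.09, 8.08)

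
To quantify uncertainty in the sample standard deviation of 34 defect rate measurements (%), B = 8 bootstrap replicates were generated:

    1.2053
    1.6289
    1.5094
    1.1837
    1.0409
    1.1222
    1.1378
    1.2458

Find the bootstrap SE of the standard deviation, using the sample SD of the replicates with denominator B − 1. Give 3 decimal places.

Bootstrap SE is the standard deviation of the 8 replicate standard deviations.
Mean of replicates: (1.2053 + 1.6289 + 1.5094 + 1.1837 + 1.0409 + 1.1222 + 1.1378 + 1.2458) / 8 = 10.07400 / 8 = 1.25925
Sum of squared deviations: (−0.05395)² + (+0.36965)² + (+0.25015)² + (−0.07555)² + (−0.21835)² + (−0.13705)² + (−0.12145)² + (−0.01345)² = 0.28922
Variance = 0.28922 / 7 = 0.04132
SE* = √0.04132

SE* = 0.203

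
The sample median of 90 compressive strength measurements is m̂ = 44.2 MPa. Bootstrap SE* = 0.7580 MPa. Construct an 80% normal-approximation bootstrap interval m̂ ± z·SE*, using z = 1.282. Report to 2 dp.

Margin = 1.282 × 0.7580 = 0.972
Interval: 44.2 ± 0.972

(43.23, 45.17)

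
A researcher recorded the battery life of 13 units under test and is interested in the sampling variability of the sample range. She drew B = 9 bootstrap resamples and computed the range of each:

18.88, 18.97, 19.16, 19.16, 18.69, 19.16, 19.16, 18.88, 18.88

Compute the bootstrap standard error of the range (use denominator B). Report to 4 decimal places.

Bootstrap SE is the standard deviation of the 9 replicate ranges.
Mean of replicates: (18.88 + 18.97 + 19.16 + 19.16 + 18.69 + 19.16 + 19.16 + 18.88 + 18.88) / 9 = 170.94000 / 9 = 18.99333
Sum of squared deviations: (−0.11333)² + (−0.02333)² + (+0.16667)² + (+0.16667)² + (−0.30333)² + (+0.16667)² + (+0.16667)² + (−0.11333)² + (−0.11333)² = 0.24220
Variance = 0.24220 / 9 = 0.02691
SE* = √0.02691

SE* = 0.1640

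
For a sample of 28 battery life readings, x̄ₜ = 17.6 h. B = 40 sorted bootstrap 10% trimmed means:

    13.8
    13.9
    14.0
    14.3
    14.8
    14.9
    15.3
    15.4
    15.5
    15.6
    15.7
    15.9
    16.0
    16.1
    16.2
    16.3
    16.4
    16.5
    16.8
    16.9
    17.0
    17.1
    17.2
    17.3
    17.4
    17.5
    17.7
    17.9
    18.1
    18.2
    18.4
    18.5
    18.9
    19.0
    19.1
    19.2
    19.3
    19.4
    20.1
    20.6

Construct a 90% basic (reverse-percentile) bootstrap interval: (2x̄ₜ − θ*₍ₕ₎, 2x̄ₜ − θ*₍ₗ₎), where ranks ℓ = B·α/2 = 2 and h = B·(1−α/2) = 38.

Percentile endpoints at ranks 2 and 38: θ*₍2₎ = 13.9, θ*₍38₎ = 19.4.
Basic interval reflects these around x̄ₜ:
  lower = 2 × 17.6 − 19.4 = 15.8
  upper = 2 × 17.6 − 13.9 = 21.3

(15.8, 21.3)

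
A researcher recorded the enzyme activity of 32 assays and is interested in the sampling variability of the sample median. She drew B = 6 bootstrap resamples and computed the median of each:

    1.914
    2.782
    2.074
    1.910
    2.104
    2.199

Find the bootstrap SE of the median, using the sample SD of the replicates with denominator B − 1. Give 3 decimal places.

Bootstrap SE is the standard deviation of the 6 replicate medians.
Mean of replicates: (1.914 + 2.782 + 2.074 + 1.910 + 2.104 + 2.199) / 6 = 12.9830 / 6 = 2.1638
Sum of squared deviations: (−0.2498)² + (+0.6182)² + (−0.0898)² + (−0.2538)² + (−0.0598)² + (+0.0352)² = 0.5219
Variance = 0.5219 / 5 = 0.1044
SE* = √0.1044

SE* = 0.323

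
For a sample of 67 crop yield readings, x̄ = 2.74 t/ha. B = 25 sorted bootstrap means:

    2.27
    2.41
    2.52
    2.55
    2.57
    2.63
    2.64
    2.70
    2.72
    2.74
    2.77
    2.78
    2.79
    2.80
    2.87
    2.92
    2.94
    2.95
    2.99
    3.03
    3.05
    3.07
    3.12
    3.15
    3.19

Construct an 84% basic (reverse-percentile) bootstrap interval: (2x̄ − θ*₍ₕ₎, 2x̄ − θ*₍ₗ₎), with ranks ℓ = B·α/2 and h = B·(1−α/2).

(2.36, 3.07)

Percentile endpoints at ranks 2 and 23: θ*₍2₎ = 2.41, θ*₍23₎ = 3.12.
Basic interval reflects these around x̄:
  lower = 2 × 2.74 − 3.12 = 2.36
  upper = 2 × 2.74 − 2.41 = 3.07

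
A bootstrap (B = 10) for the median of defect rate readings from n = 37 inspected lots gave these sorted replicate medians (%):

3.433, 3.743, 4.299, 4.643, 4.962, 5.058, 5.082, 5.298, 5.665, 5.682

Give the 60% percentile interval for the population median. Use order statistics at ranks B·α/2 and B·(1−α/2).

α = 0.40; lower rank = 10 × 0.200 = 2; upper rank = 10 × 0.800 = 8.
The 2nd smallest replicate is 3.743; the 8th is 5.298.

(3.743, 5.298)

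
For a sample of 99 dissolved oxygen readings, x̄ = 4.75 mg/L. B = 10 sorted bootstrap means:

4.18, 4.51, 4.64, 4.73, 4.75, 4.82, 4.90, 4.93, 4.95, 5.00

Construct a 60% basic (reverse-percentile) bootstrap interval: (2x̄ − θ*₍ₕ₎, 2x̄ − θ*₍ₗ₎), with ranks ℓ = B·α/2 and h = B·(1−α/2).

(4.57, 4.99)

Percentile endpoints at ranks 2 and 8: θ*₍2₎ = 4.51, θ*₍8₎ = 4.93.
Basic interval reflects these around x̄:
  lower = 2 × 4.75 − 4.93 = 4.57
  upper = 2 × 4.75 − 4.51 = 4.99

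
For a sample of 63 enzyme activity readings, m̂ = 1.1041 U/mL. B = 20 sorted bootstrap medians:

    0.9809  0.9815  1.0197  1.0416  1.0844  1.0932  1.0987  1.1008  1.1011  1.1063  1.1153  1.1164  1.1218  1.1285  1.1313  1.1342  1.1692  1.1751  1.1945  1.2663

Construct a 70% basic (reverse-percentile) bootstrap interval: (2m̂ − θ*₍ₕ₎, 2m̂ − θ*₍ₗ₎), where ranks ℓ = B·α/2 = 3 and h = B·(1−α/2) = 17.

Percentile endpoints at ranks 3 and 17: θ*₍3₎ = 1.0197, θ*₍17₎ = 1.1692.
Basic interval reflects these around m̂:
  lower = 2 × 1.1041 − 1.1692 = 1.0390
  upper = 2 × 1.1041 − 1.0197 = 1.1885

(1.0390, 1.1885)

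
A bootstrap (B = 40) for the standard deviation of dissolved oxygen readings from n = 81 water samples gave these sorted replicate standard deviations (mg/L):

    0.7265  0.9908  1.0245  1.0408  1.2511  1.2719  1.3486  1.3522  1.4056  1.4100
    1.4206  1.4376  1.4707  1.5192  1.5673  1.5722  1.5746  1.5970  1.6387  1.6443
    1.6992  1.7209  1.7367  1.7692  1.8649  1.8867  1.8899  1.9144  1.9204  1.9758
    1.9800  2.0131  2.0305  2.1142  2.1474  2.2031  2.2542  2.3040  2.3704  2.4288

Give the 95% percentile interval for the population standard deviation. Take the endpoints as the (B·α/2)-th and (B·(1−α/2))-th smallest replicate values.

α = 0.05; lower rank = 40 × 0.025 = 1; upper rank = 40 × 0.975 = 39.
The 1st smallest replicate is 0.7265; the 39th is 2.3704.

(0.7265, 2.3704)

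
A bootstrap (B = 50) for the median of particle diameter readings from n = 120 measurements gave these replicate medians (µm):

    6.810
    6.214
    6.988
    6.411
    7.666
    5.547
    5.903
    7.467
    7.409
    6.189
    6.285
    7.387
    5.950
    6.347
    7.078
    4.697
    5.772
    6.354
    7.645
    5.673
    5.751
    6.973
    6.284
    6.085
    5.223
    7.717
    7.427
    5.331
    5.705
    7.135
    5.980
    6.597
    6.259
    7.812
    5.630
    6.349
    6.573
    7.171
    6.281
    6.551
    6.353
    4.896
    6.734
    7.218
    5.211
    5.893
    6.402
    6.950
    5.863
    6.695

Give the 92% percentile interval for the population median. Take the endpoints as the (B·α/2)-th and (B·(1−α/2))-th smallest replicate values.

Sorted replicates: 4.697, 4.896, 5.211, 5.223, 5.331, 5.547, 5.630, 5.673, 5.705, 5.751, 5.772, 5.863, 5.893, 5.903, 5.950, 5.980, 6.085, 6.189, 6.214, 6.259, 6.281, 6.284, 6.285, 6.347, 6.349, 6.353, 6.354, 6.402, 6.411, 6.551, 6.573, 6.597, 6.695, 6.734, 6.810, 6.950, 6.973, 6.988, 7.078, 7.135, 7.171, 7.218, 7.387, 7.409, 7.427, 7.467, 7.645, 7.666, 7.717, 7.812
α = 0.08; lower rank = 50 × 0.040 = 2; upper rank = 50 × 0.960 = 48.
The 2nd smallest replicate is 4.896; the 48th is 7.666.

(4.896, 7.666)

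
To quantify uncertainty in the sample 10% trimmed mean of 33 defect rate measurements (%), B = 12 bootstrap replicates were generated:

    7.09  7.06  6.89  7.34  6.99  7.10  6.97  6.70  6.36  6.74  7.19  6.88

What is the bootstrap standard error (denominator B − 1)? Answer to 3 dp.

SE* = 0.257

Bootstrap SE is the standard deviation of the 12 replicate 10% trimmed means.
Mean of replicates: (7.09 + 7.06 + 6.89 + 7.34 + 6.99 + 7.10 + 6.97 + 6.70 + 6.36 + 6.74 + 7.19 + 6.88) / 12 = 83.3100 / 12 = 6.9425
Sum of squared deviations: (+0.1475)² + (+0.1175)² + (−0.0525)² + (+0.3975)² + (+0.0475)² + (+0.1575)² + (+0.0275)² + (−0.2425)² + (−0.5825)² + (−0.2025)² + (+0.2475)² + (−0.0625)² = 0.7284
Variance = 0.7284 / 11 = 0.0662
SE* = √0.0662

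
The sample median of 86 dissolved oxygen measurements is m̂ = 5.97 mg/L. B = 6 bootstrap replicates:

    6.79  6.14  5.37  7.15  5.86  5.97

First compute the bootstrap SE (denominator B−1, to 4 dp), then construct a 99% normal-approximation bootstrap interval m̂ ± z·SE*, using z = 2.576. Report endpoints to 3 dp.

(4.296, 7.644)

Mean of replicates = 6.2133; sum of squared deviations = 2.1105; SE* = √(2.1105/5) = 0.6497
Margin = 2.576 × 0.6497 = 1.6736
Interval: 5.97 ± 1.6736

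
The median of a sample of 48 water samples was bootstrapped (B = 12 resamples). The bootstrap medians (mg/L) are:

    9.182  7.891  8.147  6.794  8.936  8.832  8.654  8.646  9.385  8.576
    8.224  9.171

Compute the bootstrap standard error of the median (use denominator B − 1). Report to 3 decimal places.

Bootstrap SE is the standard deviation of the 12 replicate medians.
Mean of replicates: (9.182 + 7.891 + 8.147 + 6.794 + 8.936 + 8.832 + 8.654 + 8.646 + 9.385 + 8.576 + 8.224 + 9.171) / 12 = 102.4380 / 12 = 8.5365
Sum of squared deviations: (+0.6455)² + (−0.6455)² + (−0.3895)² + (−1.7425)² + (+0.3995)² + (+0.2955)² + (+0.1175)² + (+0.1095)² + (+0.8485)² + (+0.0395)² + (−0.3125)² + (+0.6345)² = 5.5158
Variance = 5.5158 / 11 = 0.5014
SE* = √0.5014

SE* = 0.708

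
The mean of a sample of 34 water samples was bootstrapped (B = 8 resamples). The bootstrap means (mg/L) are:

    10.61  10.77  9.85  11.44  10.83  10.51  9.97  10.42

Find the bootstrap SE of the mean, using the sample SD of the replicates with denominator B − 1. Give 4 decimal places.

SE* = 0.5025

Bootstrap SE is the standard deviation of the 8 replicate means.
Mean of replicates: (10.61 + 10.77 + 9.85 + 11.44 + 10.83 + 10.51 + 9.97 + 10.42) / 8 = 84.40000 / 8 = 10.55000
Sum of squared deviations: (+0.06000)² + (+0.22000)² + (−0.70000)² + (+0.89000)² + (+0.28000)² + (−0.04000)² + (−0.58000)² + (−0.13000)² = 1.76740
Variance = 1.76740 / 7 = 0.25249
SE* = √0.25249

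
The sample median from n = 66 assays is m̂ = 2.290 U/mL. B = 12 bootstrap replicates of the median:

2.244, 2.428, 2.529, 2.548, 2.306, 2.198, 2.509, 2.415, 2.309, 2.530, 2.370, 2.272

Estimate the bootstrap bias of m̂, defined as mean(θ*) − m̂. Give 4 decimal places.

bias = +0.0982

mean(θ*) = (2.244 + 2.428 + 2.529 + 2.548 + 2.306 + 2.198 + 2.509 + 2.415 + 2.309 + 2.530 + 2.370 + 2.272) / 12 = 2.38817
bias = 2.38817 − 2.290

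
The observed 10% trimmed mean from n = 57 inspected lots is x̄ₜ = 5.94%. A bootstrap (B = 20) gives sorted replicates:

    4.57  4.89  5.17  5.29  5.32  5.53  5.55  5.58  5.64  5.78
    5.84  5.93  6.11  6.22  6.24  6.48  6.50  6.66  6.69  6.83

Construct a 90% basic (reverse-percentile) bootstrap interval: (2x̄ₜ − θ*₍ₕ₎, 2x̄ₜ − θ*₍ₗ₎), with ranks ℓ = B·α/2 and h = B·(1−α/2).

(5.19, 7.31)

Percentile endpoints at ranks 1 and 19: θ*₍1₎ = 4.57, θ*₍19₎ = 6.69.
Basic interval reflects these around x̄ₜ:
  lower = 2 × 5.94 − 6.69 = 5.19
  upper = 2 × 5.94 − 4.57 = 7.31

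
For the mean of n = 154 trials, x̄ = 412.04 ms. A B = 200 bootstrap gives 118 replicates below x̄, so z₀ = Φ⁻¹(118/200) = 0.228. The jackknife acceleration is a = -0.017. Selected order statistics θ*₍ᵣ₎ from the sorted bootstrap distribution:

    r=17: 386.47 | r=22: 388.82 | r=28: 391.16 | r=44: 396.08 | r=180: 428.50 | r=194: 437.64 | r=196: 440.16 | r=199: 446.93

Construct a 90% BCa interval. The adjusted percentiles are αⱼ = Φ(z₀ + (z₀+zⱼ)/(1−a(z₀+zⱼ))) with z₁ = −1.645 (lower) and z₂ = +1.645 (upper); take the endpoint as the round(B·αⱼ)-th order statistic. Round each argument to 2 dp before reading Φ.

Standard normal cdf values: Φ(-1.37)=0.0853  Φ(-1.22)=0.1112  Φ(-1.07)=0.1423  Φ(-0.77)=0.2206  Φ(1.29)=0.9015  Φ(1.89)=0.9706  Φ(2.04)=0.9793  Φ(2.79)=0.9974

Lower: z₀ + z₁ = 0.228 + (-1.645) = -1.417; 1 − a(z₀+z₁) = 1 − (-0.017)(-1.417) = 0.9759; argument = 0.228 + (-1.417)/0.9759 = -1.2240 → -1.22.
α₁ = Φ(-1.22) = 0.1112; rank = round(200 × 0.1112) = 22; θ*₍22₎ = 388.82.
Upper: z₀ + z₂ = 1.873; 1 − a(z₀+z₂) = 1.0318; argument = 2.0432 → 2.04; α₂ = 0.9793; rank = 196; θ*₍196₎ = 440.16.

(388.82, 440.16)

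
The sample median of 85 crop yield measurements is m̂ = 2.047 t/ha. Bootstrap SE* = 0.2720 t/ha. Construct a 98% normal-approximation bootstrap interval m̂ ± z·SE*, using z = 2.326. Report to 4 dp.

(1.4143, 2.6797)

Margin = 2.326 × 0.2720 = 0.63267
Interval: 2.047 ± 0.63267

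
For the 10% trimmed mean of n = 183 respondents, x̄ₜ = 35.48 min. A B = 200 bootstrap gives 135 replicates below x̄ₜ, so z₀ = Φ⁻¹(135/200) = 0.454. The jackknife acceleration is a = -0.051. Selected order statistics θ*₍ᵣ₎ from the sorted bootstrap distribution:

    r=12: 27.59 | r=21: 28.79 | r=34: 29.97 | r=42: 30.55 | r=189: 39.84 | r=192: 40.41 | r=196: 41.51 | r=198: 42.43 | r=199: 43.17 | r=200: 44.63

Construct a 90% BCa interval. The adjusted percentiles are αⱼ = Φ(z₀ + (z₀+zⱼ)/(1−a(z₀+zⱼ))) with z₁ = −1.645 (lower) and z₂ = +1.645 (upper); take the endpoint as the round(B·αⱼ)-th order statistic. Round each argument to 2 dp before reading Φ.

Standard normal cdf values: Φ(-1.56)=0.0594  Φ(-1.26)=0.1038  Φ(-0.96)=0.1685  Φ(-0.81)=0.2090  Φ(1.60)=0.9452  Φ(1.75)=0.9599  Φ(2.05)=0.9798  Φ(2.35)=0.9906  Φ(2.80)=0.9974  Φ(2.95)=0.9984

(30.55, 42.43)

Lower: z₀ + z₁ = 0.454 + (-1.645) = -1.191; 1 − a(z₀+z₁) = 1 − (-0.051)(-1.191) = 0.9393; argument = 0.454 + (-1.191)/0.9393 = -0.8140 → -0.81.
α₁ = Φ(-0.81) = 0.2090; rank = round(200 × 0.2090) = 42; θ*₍42₎ = 30.55.
Upper: z₀ + z₂ = 2.099; 1 − a(z₀+z₂) = 1.1070; argument = 2.3500 → 2.35; α₂ = 0.9906; rank = 198; θ*₍198₎ = 42.43.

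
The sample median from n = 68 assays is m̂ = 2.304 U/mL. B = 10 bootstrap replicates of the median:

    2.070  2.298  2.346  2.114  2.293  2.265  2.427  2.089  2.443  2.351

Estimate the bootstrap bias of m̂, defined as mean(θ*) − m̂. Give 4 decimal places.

bias = −0.0344

mean(θ*) = (2.070 + 2.298 + 2.346 + 2.114 + 2.293 + 2.265 + 2.427 + 2.089 + 2.443 + 2.351) / 10 = 2.26960
bias = 2.26960 − 2.304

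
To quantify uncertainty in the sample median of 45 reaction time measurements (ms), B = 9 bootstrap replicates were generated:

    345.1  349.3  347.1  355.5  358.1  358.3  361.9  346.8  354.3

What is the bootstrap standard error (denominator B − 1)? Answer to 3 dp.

Bootstrap SE is the standard deviation of the 9 replicate medians.
Mean of replicates: (345.1 + 349.3 + 347.1 + 355.5 + 358.1 + 358.3 + 361.9 + 346.8 + 354.3) / 9 = 3176.4000 / 9 = 352.9333
Sum of squared deviations: (−7.8333)² + (−3.6333)² + (−5.8333)² + (+2.5667)² + (+5.1667)² + (+5.3667)² + (+8.9667)² + (−6.1333)² + (+1.3667)² = 290.5600
Variance = 290.5600 / 8 = 36.3200
SE* = √36.3200

SE* = 6.027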